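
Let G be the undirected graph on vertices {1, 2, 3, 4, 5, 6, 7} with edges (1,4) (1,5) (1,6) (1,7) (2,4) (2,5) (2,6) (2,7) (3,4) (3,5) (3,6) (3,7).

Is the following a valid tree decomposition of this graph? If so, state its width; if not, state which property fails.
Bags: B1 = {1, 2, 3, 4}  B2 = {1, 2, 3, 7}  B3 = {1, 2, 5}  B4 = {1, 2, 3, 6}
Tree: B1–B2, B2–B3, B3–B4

A tree decomposition must satisfy three properties: every vertex lies in some bag; for every edge, both endpoints lie together in some bag; and for every vertex, the bags containing it form a connected subtree. Here edge (3,5) lies in no bag, so the decomposition is invalid.

No — edge (3,5) lies in no bag.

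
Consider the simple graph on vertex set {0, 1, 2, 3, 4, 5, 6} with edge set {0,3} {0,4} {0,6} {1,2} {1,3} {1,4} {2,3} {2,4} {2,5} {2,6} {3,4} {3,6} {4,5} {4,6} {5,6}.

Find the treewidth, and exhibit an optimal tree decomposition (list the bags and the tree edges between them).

Treewidth 3.
One optimal decomposition is:
Bags: B1 = {1, 2, 3, 4}  B2 = {2, 3, 4, 6}  B3 = {2, 4, 5, 6}  B4 = {0, 3, 4, 6}
Tree: B1–B2, B2–B3, B2–B4

Every bag has size at most 4, so the width is 4 − 1 = 3 and tw(G) ≤ 3. On the other hand G contains the 4-clique {0, 3, 4, 6}. A clique must lie in a single bag of any decomposition, so no decomposition can have width below 3. Hence tw(G) = 3 exactly.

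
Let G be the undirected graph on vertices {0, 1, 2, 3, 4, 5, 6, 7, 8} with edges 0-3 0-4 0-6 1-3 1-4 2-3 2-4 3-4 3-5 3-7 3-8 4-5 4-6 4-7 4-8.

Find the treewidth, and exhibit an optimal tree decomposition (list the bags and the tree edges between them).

The largest bag has 3 vertices, giving width 2; this decomposition certifies tw(G) ≤ 2. Conversely, {0, 3, 4} is a clique of size 3, and the vertices of any clique must share a bag in every tree decomposition; so some bag has ≥ 3 vertices and tw(G) ≥ 2. Hence tw(G) = 2 exactly.

Treewidth 2.
One such decomposition:
Bags: B1 = {0, 3, 4}  B2 = {3, 4, 8}  B3 = {1, 3, 4}  B4 = {0, 4, 6}  B5 = {3, 4, 5}  B6 = {2, 3, 4}  B7 = {3, 4, 7}
Tree: B1–B2, B2–B3, B1–B4, B1–B5, B5–B6, B5–B7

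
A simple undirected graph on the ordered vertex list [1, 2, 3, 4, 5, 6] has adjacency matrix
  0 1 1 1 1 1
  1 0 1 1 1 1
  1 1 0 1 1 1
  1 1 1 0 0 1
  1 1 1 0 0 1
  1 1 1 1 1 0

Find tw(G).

4

A width-4 tree decomposition is:
Bags: B1 = {1, 2, 3, 5, 6}  B2 = {1, 2, 3, 4, 6}
Tree: B1–B2
The largest bag has 5 vertices, giving width 4; this decomposition certifies tw(G) ≤ 4. Conversely, {1, 2, 3, 4, 6} is a clique of size 5, and the vertices of any clique must share a bag in every tree decomposition; so some bag has ≥ 5 vertices and tw(G) ≥ 4. Hence tw(G) = 4 exactly.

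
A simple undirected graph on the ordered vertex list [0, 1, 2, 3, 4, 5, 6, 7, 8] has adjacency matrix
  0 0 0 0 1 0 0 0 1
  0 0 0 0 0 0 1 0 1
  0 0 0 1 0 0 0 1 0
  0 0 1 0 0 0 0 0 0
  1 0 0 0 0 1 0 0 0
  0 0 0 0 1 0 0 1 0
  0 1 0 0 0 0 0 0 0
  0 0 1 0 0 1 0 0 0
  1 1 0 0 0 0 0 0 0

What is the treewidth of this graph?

1

A width-1 tree decomposition is:
Bags: B1 = {2, 3}  B2 = {2, 7}  B3 = {5, 7}  B4 = {4, 5}  B5 = {0, 4}  B6 = {0, 8}  B7 = {1, 8}  B8 = {1, 6}
Tree: B1–B2, B2–B3, B3–B4, B4–B5, B5–B6, B6–B7, B7–B8
Every bag has size at most 2, so the width is 2 − 1 = 1 and tw(G) ≤ 1. G has an edge, so its treewidth is at least 1. Combining the bounds, tw(G) = 1.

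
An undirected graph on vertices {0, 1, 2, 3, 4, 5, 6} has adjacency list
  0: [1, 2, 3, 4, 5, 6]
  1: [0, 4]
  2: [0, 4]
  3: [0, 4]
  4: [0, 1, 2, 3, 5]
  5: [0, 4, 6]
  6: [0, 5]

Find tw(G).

2

A width-2 tree decomposition is:
Bags: B1 = {0, 5, 6}  B2 = {0, 4, 5}  B3 = {0, 2, 4}  B4 = {0, 3, 4}  B5 = {0, 1, 4}
Tree: B1–B2, B2–B3, B3–B4, B3–B5
Every bag has size at most 3, so the width is 3 − 1 = 2 and tw(G) ≤ 2. For the lower bound, the 3 vertices {0, 1, 4} are pairwise adjacent, and any tree decomposition puts a clique entirely inside one bag — forcing width ≥ 2. Therefore the treewidth is 2.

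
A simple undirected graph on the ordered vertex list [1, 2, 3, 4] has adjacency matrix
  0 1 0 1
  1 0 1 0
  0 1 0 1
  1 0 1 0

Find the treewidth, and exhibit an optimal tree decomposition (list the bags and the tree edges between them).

Treewidth 2.
One optimal decomposition is:
Bags: B1 = {2, 3, 4}  B2 = {1, 2, 4}
Tree: B1–B2

The largest bag has 3 vertices, giving width 2; this decomposition certifies tw(G) ≤ 2. For the lower bound, G contains the cycle 2–3–4–1–2, so G is not a forest; only forests have treewidth ≤ 1, hence tw(G) ≥ 2. Therefore the treewidth is 2.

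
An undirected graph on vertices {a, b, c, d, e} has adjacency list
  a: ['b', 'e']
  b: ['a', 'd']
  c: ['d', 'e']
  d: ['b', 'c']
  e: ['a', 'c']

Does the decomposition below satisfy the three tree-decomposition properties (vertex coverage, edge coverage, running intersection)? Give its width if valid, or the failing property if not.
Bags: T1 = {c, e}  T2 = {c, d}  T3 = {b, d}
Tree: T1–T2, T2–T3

No — vertex a appears in no bag.

A tree decomposition must satisfy three properties: every vertex lies in some bag; for every edge, both endpoints lie together in some bag; and for every vertex, the bags containing it form a connected subtree. Here vertex a appears in no bag, so the decomposition is invalid.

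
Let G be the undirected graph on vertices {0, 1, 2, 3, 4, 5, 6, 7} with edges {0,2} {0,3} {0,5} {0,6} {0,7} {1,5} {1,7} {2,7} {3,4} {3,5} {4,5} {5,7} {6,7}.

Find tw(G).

2

A width-2 tree decomposition is:
Bags: B1 = {0, 2, 7}  B2 = {0, 6, 7}  B3 = {0, 5, 7}  B4 = {0, 3, 5}  B5 = {3, 4, 5}  B6 = {1, 5, 7}
Tree: B1–B2, B2–B3, B3–B4, B4–B5, B3–B6
Every bag has size at most 3, so the width is 3 − 1 = 2 and tw(G) ≤ 2. For the lower bound, the 3 vertices {0, 3, 5} are pairwise adjacent, and any tree decomposition puts a clique entirely inside one bag — forcing width ≥ 2. Therefore the treewidth is 2.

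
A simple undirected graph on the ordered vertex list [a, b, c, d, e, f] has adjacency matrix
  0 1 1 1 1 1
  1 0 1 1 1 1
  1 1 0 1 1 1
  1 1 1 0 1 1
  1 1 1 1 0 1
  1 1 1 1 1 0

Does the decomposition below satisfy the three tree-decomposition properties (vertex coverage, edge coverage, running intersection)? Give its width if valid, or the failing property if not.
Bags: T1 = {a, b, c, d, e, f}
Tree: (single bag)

Every vertex of G appears in some bag (union = {a, b, c, d, e, f}); every edge is covered by a bag; and for each vertex v the set of bags containing v is connected in the bag tree. The decomposition is therefore valid. The largest bag has 6 vertices, so the width is 5.

Yes; width 5.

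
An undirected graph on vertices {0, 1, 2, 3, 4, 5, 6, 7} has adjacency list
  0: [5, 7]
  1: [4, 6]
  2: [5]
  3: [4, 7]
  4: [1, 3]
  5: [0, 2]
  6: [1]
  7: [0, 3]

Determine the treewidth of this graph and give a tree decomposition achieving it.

Treewidth 1.
One such decomposition:
Bags: B1 = {1, 6}  B2 = {1, 4}  B3 = {3, 4}  B4 = {3, 7}  B5 = {0, 7}  B6 = {0, 5}  B7 = {2, 5}
Tree: B1–B2, B2–B3, B3–B4, B4–B5, B5–B6, B6–B7

Each bag holds 2 vertices, so the decomposition has width 1, which upper-bounds the treewidth. G has an edge, so its treewidth is at least 1. Therefore the treewidth is 1.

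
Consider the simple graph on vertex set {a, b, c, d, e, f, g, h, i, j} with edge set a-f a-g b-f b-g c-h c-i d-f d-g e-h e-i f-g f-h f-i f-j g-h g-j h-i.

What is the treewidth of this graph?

A width-2 tree decomposition is:
Bags: B1 = {b, f, g}  B2 = {d, f, g}  B3 = {f, g, h}  B4 = {f, h, i}  B5 = {a, f, g}  B6 = {e, h, i}  B7 = {f, g, j}  B8 = {c, h, i}
Tree: B1–B2, B2–B3, B3–B4, B1–B5, B4–B6, B5–B7, B6–B8
Each bag holds 3 vertices, so the decomposition has width 2, which upper-bounds the treewidth. For the lower bound, the 3 vertices {e, h, i} are pairwise adjacent, and any tree decomposition puts a clique entirely inside one bag — forcing width ≥ 2. The upper and lower bounds meet at 2, so that is the treewidth.

2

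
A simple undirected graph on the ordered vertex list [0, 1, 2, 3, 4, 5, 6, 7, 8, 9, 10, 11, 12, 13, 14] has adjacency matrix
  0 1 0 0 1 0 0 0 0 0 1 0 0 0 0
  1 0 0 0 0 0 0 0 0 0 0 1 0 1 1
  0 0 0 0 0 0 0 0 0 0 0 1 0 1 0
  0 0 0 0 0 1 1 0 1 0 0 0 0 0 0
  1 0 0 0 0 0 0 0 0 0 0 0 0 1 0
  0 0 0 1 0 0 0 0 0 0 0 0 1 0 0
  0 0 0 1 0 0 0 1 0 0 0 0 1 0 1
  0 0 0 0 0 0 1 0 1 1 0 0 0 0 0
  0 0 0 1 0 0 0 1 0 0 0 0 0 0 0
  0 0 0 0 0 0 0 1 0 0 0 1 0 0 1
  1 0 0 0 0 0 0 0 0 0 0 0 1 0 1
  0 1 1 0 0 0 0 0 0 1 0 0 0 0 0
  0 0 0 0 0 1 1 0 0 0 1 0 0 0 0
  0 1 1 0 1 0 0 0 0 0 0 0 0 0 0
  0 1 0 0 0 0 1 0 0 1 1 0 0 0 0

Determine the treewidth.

3

A width-3 tree decomposition is:
Bags: B1 = {0, 2, 4, 13}  B2 = {0, 1, 2, 13}  B3 = {0, 1, 2, 11}  B4 = {0, 1, 10, 11}  B5 = {1, 10, 11, 14}  B6 = {9, 10, 11, 14}  B7 = {9, 10, 12, 14}  B8 = {6, 9, 12, 14}  B9 = {6, 7, 9, 12}  B10 = {5, 6, 7, 12}  B11 = {3, 5, 6, 7}  B12 = {3, 5, 7, 8}
Tree: B1–B2, B2–B3, B3–B4, B4–B5, B5–B6, B6–B7, B7–B8, B8–B9, B9–B10, B10–B11, B11–B12
Every bag has size at most 4, so the width is 4 − 1 = 3 and tw(G) ≤ 3. For the lower bound: the 4 vertex sets {2,4,13}, {0}, {1}, {9,10,11,14} are disjoint, each induces a connected subgraph, and every pair is joined by at least one edge of G. Contracting each set to a single vertex therefore yields K_{4} as a minor, and since treewidth is minor-monotone, tw(G) ≥ tw(K_{4}) = 3. Therefore the treewidth is 3.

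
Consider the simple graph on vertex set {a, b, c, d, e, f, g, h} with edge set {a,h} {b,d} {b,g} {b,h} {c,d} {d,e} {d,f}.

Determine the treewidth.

1

A width-1 tree decomposition is:
Bags: B1 = {d, f}  B2 = {c, d}  B3 = {b, d}  B4 = {d, e}  B5 = {b, h}  B6 = {a, h}  B7 = {b, g}
Tree: B1–B2, B1–B3, B1–B4, B3–B5, B5–B6, B5–B7
Every bag has size at most 2, so the width is 2 − 1 = 1 and tw(G) ≤ 1. Since G has at least one edge (e.g. d–f), it is not an edgeless graph, so tw(G) ≥ 1. Combining the bounds, tw(G) = 1.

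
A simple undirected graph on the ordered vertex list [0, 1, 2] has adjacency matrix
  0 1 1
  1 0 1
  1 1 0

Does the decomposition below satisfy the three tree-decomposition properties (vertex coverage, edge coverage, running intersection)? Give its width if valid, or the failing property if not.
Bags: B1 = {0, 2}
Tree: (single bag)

No — vertex 1 appears in no bag.

A tree decomposition must satisfy three properties: every vertex lies in some bag; for every edge, both endpoints lie together in some bag; and for every vertex, the bags containing it form a connected subtree. Here vertex 1 appears in no bag, so the decomposition is invalid.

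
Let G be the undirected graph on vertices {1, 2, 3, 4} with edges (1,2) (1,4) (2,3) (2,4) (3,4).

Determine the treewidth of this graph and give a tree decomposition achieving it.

Every bag has size at most 3, so the width is 3 − 1 = 2 and tw(G) ≤ 2. On the other hand G contains the 3-clique {1, 2, 4}. A clique must lie in a single bag of any decomposition, so no decomposition can have width below 2. Therefore the treewidth is 2.

Treewidth 2.
One such decomposition:
Bags: B1 = {2, 3, 4}  B2 = {1, 2, 4}
Tree: B1–B2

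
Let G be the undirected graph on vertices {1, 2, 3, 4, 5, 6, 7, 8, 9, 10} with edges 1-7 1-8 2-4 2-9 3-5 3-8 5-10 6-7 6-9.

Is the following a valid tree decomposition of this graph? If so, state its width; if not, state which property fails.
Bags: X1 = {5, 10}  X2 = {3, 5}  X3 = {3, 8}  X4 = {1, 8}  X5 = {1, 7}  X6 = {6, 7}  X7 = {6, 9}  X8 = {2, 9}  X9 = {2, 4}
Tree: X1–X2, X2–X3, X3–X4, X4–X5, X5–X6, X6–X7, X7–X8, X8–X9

Checking the three conditions: (i) the bags cover all of {1, 2, 3, 4, 5, 6, 7, 8, 9, 10}; (ii) for each edge, some bag contains both endpoints; (iii) the bags containing any fixed vertex form a subtree. All hold, so the decomposition is valid with width 2 − 1 = 1.

Yes; width 1.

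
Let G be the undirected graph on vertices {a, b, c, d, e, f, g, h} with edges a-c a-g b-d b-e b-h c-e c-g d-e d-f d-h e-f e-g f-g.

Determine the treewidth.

A width-2 tree decomposition is:
Bags: B1 = {c, e, g}  B2 = {a, c, g}  B3 = {e, f, g}  B4 = {d, e, f}  B5 = {b, d, e}  B6 = {b, d, h}
Tree: B1–B2, B1–B3, B3–B4, B4–B5, B5–B6
Every bag has size at most 3, so the width is 3 − 1 = 2 and tw(G) ≤ 2. For the lower bound, the 3 vertices {d, e, f} are pairwise adjacent, and any tree decomposition puts a clique entirely inside one bag — forcing width ≥ 2. Combining the bounds, tw(G) = 2.

2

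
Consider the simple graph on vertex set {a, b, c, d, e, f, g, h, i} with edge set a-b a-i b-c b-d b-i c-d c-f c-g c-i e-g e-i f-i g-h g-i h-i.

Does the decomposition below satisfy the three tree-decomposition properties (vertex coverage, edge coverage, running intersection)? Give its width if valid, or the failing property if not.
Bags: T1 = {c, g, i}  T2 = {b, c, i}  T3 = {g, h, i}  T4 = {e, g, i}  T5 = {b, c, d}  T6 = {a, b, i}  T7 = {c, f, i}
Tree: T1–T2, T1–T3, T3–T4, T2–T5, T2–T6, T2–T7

Yes; width 2.

Every vertex of G appears in some bag (union = {a, b, c, d, e, f, g, h, i}); every edge is covered by a bag; and for each vertex v the set of bags containing v is connected in the bag tree. The decomposition is therefore valid. The largest bag has 3 vertices, so the width is 2.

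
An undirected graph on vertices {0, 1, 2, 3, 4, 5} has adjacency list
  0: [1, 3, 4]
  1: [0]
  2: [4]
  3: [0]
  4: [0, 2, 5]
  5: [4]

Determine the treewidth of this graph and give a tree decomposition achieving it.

Every bag has size at most 2, so the width is 2 − 1 = 1 and tw(G) ≤ 1. Since G has at least one edge (e.g. 4–5), it is not an edgeless graph, so tw(G) ≥ 1. Hence tw(G) = 1 exactly.

Treewidth 1.
One optimal decomposition is:
Bags: B1 = {4, 5}  B2 = {2, 4}  B3 = {0, 4}  B4 = {0, 1}  B5 = {0, 3}
Tree: B1–B2, B1–B3, B3–B4, B4–B5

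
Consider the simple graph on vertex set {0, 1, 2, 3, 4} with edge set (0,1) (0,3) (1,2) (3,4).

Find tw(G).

A width-1 tree decomposition is:
Bags: B1 = {1, 2}  B2 = {0, 1}  B3 = {0, 3}  B4 = {3, 4}
Tree: B1–B2, B2–B3, B3–B4
Each bag holds 2 vertices, so the decomposition has width 1, which upper-bounds the treewidth. G has an edge, so its treewidth is at least 1. Combining the bounds, tw(G) = 1.

1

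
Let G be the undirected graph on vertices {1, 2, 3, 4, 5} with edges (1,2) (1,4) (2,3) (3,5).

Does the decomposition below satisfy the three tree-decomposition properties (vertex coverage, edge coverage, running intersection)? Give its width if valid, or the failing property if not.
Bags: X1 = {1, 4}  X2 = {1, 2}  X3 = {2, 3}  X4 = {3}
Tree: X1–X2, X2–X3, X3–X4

No — vertex 5 appears in no bag.

A tree decomposition must satisfy three properties: every vertex lies in some bag; for every edge, both endpoints lie together in some bag; and for every vertex, the bags containing it form a connected subtree. Here vertex 5 appears in no bag, so the decomposition is invalid.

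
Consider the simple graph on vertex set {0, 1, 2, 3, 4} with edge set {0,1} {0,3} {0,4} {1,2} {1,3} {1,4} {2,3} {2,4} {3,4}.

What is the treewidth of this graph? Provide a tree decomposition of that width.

Treewidth 3.
One optimal decomposition is:
Bags: B1 = {0, 1, 3, 4}  B2 = {1, 2, 3, 4}
Tree: B1–B2

Every bag has size at most 4, so the width is 4 − 1 = 3 and tw(G) ≤ 3. On the other hand G contains the 4-clique {0, 1, 3, 4}. A clique must lie in a single bag of any decomposition, so no decomposition can have width below 3. Hence tw(G) = 3 exactly.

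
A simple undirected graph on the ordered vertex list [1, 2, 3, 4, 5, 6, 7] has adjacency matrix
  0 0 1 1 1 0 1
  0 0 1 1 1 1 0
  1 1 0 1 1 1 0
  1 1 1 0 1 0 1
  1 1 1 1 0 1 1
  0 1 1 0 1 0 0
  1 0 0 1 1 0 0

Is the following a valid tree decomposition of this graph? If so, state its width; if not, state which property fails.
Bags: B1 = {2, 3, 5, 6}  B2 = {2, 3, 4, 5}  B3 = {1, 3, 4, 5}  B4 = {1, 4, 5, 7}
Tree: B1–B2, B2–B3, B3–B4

Vertex coverage: the bags together contain {1, 2, 3, 4, 5, 6, 7}, the full vertex set. Edge coverage: each edge of G has both endpoints in at least one bag. Running intersection: for every vertex, the bags containing it form a connected subtree. All three properties hold, so this is a valid tree decomposition of width max|bag| − 1 = 3, and hence tw(G) ≤ 3.

Yes; width 3.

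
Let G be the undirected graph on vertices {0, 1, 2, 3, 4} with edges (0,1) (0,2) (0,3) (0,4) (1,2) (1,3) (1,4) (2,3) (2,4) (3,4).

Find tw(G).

4

A width-4 tree decomposition is:
Bags: B1 = {0, 1, 2, 3, 4}
Tree: (single bag)
A single bag containing all 5 vertices is trivially a valid decomposition of width 4. Conversely, {0, 1, 2, 3, 4} is a clique of size 5, and the vertices of any clique must share a bag in every tree decomposition; so some bag has ≥ 5 vertices and tw(G) ≥ 4. Hence tw(G) = 4 exactly.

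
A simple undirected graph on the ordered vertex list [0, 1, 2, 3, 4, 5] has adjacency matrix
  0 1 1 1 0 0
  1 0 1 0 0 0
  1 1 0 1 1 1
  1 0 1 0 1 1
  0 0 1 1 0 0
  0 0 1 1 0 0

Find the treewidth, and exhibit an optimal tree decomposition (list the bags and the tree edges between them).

The largest bag has 3 vertices, giving width 2; this decomposition certifies tw(G) ≤ 2. For the lower bound, the 3 vertices {0, 1, 2} are pairwise adjacent, and any tree decomposition puts a clique entirely inside one bag — forcing width ≥ 2. The upper and lower bounds meet at 2, so that is the treewidth.

Treewidth 2.
Bags: B1 = {2, 3, 5}  B2 = {2, 3, 4}  B3 = {0, 2, 3}  B4 = {0, 1, 2}
Tree: B1–B2, B1–B3, B3–B4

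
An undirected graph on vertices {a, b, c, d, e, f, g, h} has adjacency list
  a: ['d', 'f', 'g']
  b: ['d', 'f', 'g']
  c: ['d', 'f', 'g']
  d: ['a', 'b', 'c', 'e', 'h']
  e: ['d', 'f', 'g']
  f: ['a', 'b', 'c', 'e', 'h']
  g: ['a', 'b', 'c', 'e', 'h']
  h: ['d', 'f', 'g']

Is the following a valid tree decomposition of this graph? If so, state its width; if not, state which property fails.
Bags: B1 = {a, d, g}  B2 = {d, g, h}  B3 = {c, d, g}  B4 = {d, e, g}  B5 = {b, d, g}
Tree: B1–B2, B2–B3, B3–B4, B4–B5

A tree decomposition must satisfy three properties: every vertex lies in some bag; for every edge, both endpoints lie together in some bag; and for every vertex, the bags containing it form a connected subtree. Here vertex f appears in no bag, so the decomposition is invalid.

No — vertex f appears in no bag.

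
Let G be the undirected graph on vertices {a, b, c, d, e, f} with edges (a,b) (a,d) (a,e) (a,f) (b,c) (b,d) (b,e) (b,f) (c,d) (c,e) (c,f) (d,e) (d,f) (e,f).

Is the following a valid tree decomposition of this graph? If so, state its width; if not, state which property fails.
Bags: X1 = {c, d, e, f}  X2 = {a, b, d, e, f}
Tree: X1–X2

A tree decomposition must satisfy three properties: every vertex lies in some bag; for every edge, both endpoints lie together in some bag; and for every vertex, the bags containing it form a connected subtree. Here edge (b,c) lies in no bag, so the decomposition is invalid.

No — edge (b,c) lies in no bag.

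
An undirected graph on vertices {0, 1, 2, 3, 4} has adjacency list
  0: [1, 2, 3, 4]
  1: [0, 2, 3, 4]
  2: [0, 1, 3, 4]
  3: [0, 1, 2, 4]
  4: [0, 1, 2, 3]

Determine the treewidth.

4

A width-4 tree decomposition is:
Bags: B1 = {0, 1, 2, 3, 4}
Tree: (single bag)
A single bag containing all 5 vertices is trivially a valid decomposition of width 4. For the lower bound, the 5 vertices {0, 1, 2, 3, 4} are pairwise adjacent, and any tree decomposition puts a clique entirely inside one bag — forcing width ≥ 4. Hence tw(G) = 4 exactly.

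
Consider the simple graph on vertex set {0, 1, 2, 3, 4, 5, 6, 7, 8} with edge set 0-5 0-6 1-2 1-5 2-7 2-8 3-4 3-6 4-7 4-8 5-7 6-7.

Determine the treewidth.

A width-3 tree decomposition is:
Bags: B1 = {3, 4, 6, 8}  B2 = {4, 6, 7, 8}  B3 = {2, 6, 7, 8}  B4 = {0, 2, 6, 7}  B5 = {0, 2, 5, 7}  B6 = {0, 1, 2, 5}
Tree: B1–B2, B2–B3, B3–B4, B4–B5, B5–B6
The largest bag has 4 vertices, giving width 3; this decomposition certifies tw(G) ≤ 3. For the lower bound: the 4 vertex sets {3,4,8}, {6}, {7}, {0,1,2,5} are disjoint, each induces a connected subgraph, and every pair is joined by at least one edge of G. Contracting each set to a single vertex therefore yields K_{4} as a minor, and since treewidth is minor-monotone, tw(G) ≥ tw(K_{4}) = 3. Hence tw(G) = 3 exactly.

3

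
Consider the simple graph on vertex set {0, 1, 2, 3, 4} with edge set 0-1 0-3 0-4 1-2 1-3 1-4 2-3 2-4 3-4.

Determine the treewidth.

A width-3 tree decomposition is:
Bags: B1 = {0, 1, 3, 4}  B2 = {1, 2, 3, 4}
Tree: B1–B2
The largest bag has 4 vertices, giving width 3; this decomposition certifies tw(G) ≤ 3. On the other hand G contains the 4-clique {0, 1, 3, 4}. A clique must lie in a single bag of any decomposition, so no decomposition can have width below 3. Hence tw(G) = 3 exactly.

3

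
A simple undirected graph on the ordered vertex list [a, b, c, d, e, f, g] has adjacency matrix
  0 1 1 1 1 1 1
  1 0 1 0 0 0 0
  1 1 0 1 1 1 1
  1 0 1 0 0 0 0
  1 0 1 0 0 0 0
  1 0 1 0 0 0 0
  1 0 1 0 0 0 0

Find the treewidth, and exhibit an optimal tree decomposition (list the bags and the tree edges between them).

Each bag holds 3 vertices, so the decomposition has width 2, which upper-bounds the treewidth. On the other hand G contains the 3-clique {a, c, d}. A clique must lie in a single bag of any decomposition, so no decomposition can have width below 2. The upper and lower bounds meet at 2, so that is the treewidth.

Treewidth 2.
One such decomposition:
Bags: B1 = {a, c, e}  B2 = {a, b, c}  B3 = {a, c, d}  B4 = {a, c, f}  B5 = {a, c, g}
Tree: B1–B2, B1–B3, B1–B4, B3–B5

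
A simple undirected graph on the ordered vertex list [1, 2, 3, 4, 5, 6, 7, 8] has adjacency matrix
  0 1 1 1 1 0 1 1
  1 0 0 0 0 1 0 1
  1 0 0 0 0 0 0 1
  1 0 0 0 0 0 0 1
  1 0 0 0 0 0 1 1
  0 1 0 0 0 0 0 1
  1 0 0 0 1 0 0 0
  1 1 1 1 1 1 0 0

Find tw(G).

2

A width-2 tree decomposition is:
Bags: B1 = {1, 5, 8}  B2 = {1, 3, 8}  B3 = {1, 2, 8}  B4 = {1, 4, 8}  B5 = {1, 5, 7}  B6 = {2, 6, 8}
Tree: B1–B2, B1–B3, B2–B4, B1–B5, B3–B6
The largest bag has 3 vertices, giving width 2; this decomposition certifies tw(G) ≤ 2. Conversely, {1, 2, 8} is a clique of size 3, and the vertices of any clique must share a bag in every tree decomposition; so some bag has ≥ 3 vertices and tw(G) ≥ 2. Hence tw(G) = 2 exactly.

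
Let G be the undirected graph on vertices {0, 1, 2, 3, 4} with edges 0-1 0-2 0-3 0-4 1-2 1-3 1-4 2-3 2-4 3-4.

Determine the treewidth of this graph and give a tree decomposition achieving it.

Treewidth 4.
Bags: B1 = {0, 1, 2, 3, 4}
Tree: (single bag)

A single bag containing all 5 vertices is trivially a valid decomposition of width 4. On the other hand G contains the 5-clique {0, 1, 2, 3, 4}. A clique must lie in a single bag of any decomposition, so no decomposition can have width below 4. Combining the bounds, tw(G) = 4.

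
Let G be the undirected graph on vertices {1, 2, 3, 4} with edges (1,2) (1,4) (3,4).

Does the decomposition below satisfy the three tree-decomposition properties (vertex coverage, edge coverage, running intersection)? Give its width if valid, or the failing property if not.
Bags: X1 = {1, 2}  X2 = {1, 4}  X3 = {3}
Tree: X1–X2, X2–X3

No — edge (4,3) lies in no bag.

A tree decomposition must satisfy three properties: every vertex lies in some bag; for every edge, both endpoints lie together in some bag; and for every vertex, the bags containing it form a connected subtree. Here edge (4,3) lies in no bag, so the decomposition is invalid.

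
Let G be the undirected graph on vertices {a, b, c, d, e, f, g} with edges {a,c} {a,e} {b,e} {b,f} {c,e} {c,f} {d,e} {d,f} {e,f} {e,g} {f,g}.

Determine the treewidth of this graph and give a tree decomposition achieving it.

Treewidth 2.
Bags: B1 = {c, e, f}  B2 = {d, e, f}  B3 = {e, f, g}  B4 = {b, e, f}  B5 = {a, c, e}
Tree: B1–B2, B1–B3, B1–B4, B1–B5

Each bag holds 3 vertices, so the decomposition has width 2, which upper-bounds the treewidth. For the lower bound, the 3 vertices {a, c, e} are pairwise adjacent, and any tree decomposition puts a clique entirely inside one bag — forcing width ≥ 2. Hence tw(G) = 2 exactly.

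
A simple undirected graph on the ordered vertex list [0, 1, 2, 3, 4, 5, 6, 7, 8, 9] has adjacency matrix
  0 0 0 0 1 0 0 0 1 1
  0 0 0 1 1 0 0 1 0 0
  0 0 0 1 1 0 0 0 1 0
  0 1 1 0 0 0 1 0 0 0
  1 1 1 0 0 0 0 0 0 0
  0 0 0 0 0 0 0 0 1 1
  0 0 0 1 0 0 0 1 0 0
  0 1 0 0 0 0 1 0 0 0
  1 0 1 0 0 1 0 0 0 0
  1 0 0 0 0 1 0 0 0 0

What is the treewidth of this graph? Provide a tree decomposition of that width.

The largest bag has 3 vertices, giving width 2; this decomposition certifies tw(G) ≤ 2. Since 6–7–1–3–6 is a cycle in G, G is not acyclic. Forests are exactly the graphs of treewidth ≤ 1, so tw(G) ≥ 2. The upper and lower bounds meet at 2, so that is the treewidth.

Treewidth 2.
One optimal decomposition is:
Bags: B1 = {3, 6, 7}  B2 = {1, 3, 7}  B3 = {1, 2, 3}  B4 = {1, 2, 4}  B5 = {2, 4, 8}  B6 = {0, 4, 8}  B7 = {0, 5, 8}  B8 = {0, 5, 9}
Tree: B1–B2, B2–B3, B3–B4, B4–B5, B5–B6, B6–B7, B7–B8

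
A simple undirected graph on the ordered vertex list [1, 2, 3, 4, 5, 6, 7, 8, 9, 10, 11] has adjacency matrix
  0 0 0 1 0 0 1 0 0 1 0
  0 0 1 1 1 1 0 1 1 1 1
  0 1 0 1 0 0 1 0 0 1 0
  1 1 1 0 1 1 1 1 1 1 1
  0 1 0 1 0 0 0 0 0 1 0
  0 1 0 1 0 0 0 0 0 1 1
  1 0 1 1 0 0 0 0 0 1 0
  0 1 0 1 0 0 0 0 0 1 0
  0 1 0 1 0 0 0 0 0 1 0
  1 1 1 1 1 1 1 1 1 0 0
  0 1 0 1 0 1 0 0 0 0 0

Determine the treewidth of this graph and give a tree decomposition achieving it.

Treewidth 3.
One such decomposition:
Bags: B1 = {2, 4, 6, 10}  B2 = {2, 3, 4, 10}  B3 = {2, 4, 8, 10}  B4 = {2, 4, 6, 11}  B5 = {3, 4, 7, 10}  B6 = {2, 4, 9, 10}  B7 = {2, 4, 5, 10}  B8 = {1, 4, 7, 10}
Tree: B1–B2, B2–B3, B1–B4, B2–B5, B3–B6, B1–B7, B5–B8

Each bag holds 4 vertices, so the decomposition has width 3, which upper-bounds the treewidth. For the lower bound, the 4 vertices {1, 4, 7, 10} are pairwise adjacent, and any tree decomposition puts a clique entirely inside one bag — forcing width ≥ 3. Combining the bounds, tw(G) = 3.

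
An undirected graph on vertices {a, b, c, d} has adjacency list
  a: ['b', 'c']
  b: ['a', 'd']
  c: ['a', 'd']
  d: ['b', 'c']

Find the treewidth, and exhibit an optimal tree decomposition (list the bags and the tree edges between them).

Each bag holds 3 vertices, so the decomposition has width 2, which upper-bounds the treewidth. The edges b–a–c–d–b form a cycle, so G is not a tree and its treewidth is at least 2. Hence tw(G) = 2 exactly.

Treewidth 2.
One optimal decomposition is:
Bags: B1 = {a, b, c}  B2 = {b, c, d}
Tree: B1–B2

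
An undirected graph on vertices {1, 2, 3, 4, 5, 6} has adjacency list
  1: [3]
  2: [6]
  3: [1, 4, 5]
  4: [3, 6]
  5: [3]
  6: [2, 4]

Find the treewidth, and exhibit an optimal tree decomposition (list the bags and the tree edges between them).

Treewidth 1.
One such decomposition:
Bags: B1 = {3, 4}  B2 = {4, 6}  B3 = {1, 3}  B4 = {3, 5}  B5 = {2, 6}
Tree: B1–B2, B1–B3, B1–B4, B2–B5

The largest bag has 2 vertices, giving width 1; this decomposition certifies tw(G) ≤ 1. G has an edge, so its treewidth is at least 1. Hence tw(G) = 1 exactly.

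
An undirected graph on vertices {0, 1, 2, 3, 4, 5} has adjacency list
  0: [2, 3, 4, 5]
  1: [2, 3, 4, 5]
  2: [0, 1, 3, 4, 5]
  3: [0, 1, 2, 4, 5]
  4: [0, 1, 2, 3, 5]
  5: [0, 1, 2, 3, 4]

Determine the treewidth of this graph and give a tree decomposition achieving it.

Every bag has size at most 5, so the width is 5 − 1 = 4 and tw(G) ≤ 4. On the other hand G contains the 5-clique {0, 2, 3, 4, 5}. A clique must lie in a single bag of any decomposition, so no decomposition can have width below 4. Therefore the treewidth is 4.

Treewidth 4.
One such decomposition:
Bags: B1 = {0, 2, 3, 4, 5}  B2 = {1, 2, 3, 4, 5}
Tree: B1–B2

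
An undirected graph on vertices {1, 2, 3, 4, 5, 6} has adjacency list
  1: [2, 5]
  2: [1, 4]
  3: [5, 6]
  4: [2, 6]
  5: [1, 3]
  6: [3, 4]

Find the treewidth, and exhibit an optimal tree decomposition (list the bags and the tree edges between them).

Treewidth 2.
One optimal decomposition is:
Bags: B1 = {1, 2, 5}  B2 = {2, 4, 5}  B3 = {4, 5, 6}  B4 = {3, 5, 6}
Tree: B1–B2, B2–B3, B3–B4

Each bag holds 3 vertices, so the decomposition has width 2, which upper-bounds the treewidth. Since 5–1–2–4–6–3–5 is a cycle in G, G is not acyclic. Forests are exactly the graphs of treewidth ≤ 1, so tw(G) ≥ 2. Therefore the treewidth is 2.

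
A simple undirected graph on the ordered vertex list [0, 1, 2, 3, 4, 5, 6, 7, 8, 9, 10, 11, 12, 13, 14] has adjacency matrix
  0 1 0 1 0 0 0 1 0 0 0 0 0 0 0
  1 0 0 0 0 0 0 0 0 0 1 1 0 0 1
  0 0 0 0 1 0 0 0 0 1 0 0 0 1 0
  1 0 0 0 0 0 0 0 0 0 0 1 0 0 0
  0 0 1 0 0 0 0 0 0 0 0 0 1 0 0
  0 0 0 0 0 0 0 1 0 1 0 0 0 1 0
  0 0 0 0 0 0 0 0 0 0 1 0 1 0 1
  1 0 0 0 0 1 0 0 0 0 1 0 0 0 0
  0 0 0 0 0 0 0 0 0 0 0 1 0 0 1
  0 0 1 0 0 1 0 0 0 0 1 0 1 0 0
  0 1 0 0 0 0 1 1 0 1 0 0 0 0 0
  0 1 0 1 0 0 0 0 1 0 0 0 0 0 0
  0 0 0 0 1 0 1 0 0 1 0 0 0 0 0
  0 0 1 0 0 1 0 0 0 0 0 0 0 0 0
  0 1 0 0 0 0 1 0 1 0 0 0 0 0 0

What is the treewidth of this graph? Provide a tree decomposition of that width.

The largest bag has 4 vertices, giving width 3; this decomposition certifies tw(G) ≤ 3. For the lower bound: the 4 vertex sets {2,4,13}, {5}, {9}, {6,7,10,12} are disjoint, each induces a connected subgraph, and every pair is joined by at least one edge of G. Contracting each set to a single vertex therefore yields K_{4} as a minor, and since treewidth is minor-monotone, tw(G) ≥ tw(K_{4}) = 3. Hence tw(G) = 3 exactly.

Treewidth 3.
Bags: B1 = {2, 4, 5, 13}  B2 = {2, 4, 5, 9}  B3 = {4, 5, 9, 12}  B4 = {5, 7, 9, 12}  B5 = {7, 9, 10, 12}  B6 = {6, 7, 10, 12}  B7 = {0, 6, 7, 10}  B8 = {0, 1, 6, 10}  B9 = {0, 1, 6, 14}  B10 = {0, 1, 3, 14}  B11 = {1, 3, 11, 14}  B12 = {3, 8, 11, 14}
Tree: B1–B2, B2–B3, B3–B4, B4–B5, B5–B6, B6–B7, B7–B8, B8–B9, B9–B10, B10–B11, B11–B12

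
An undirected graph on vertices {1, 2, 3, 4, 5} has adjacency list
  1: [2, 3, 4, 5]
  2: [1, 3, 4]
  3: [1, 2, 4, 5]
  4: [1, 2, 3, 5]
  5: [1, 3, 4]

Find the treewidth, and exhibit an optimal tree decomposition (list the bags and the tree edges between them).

Every bag has size at most 4, so the width is 4 − 1 = 3 and tw(G) ≤ 3. For the lower bound, the 4 vertices {1, 2, 3, 4} are pairwise adjacent, and any tree decomposition puts a clique entirely inside one bag — forcing width ≥ 3. The upper and lower bounds meet at 3, so that is the treewidth.

Treewidth 3.
One optimal decomposition is:
Bags: B1 = {1, 3, 4, 5}  B2 = {1, 2, 3, 4}
Tree: B1–B2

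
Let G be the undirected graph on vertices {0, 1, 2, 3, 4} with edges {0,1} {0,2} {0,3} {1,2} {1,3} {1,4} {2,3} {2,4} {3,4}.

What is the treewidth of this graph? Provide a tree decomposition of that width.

Every bag has size at most 4, so the width is 4 − 1 = 3 and tw(G) ≤ 3. For the lower bound, the 4 vertices {0, 1, 2, 3} are pairwise adjacent, and any tree decomposition puts a clique entirely inside one bag — forcing width ≥ 3. The upper and lower bounds meet at 3, so that is the treewidth.

Treewidth 3.
Bags: B1 = {1, 2, 3, 4}  B2 = {0, 1, 2, 3}
Tree: B1–B2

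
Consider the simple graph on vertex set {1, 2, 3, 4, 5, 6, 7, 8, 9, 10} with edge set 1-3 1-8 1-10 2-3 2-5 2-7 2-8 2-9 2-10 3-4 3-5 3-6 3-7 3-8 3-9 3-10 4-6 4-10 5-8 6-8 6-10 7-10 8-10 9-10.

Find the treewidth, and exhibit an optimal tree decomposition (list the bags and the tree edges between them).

The largest bag has 4 vertices, giving width 3; this decomposition certifies tw(G) ≤ 3. Conversely, {1, 3, 8, 10} is a clique of size 4, and the vertices of any clique must share a bag in every tree decomposition; so some bag has ≥ 4 vertices and tw(G) ≥ 3. Therefore the treewidth is 3.

Treewidth 3.
Bags: B1 = {3, 6, 8, 10}  B2 = {2, 3, 8, 10}  B3 = {2, 3, 9, 10}  B4 = {1, 3, 8, 10}  B5 = {2, 3, 7, 10}  B6 = {3, 4, 6, 10}  B7 = {2, 3, 5, 8}
Tree: B1–B2, B2–B3, B2–B4, B3–B5, B1–B6, B2–B7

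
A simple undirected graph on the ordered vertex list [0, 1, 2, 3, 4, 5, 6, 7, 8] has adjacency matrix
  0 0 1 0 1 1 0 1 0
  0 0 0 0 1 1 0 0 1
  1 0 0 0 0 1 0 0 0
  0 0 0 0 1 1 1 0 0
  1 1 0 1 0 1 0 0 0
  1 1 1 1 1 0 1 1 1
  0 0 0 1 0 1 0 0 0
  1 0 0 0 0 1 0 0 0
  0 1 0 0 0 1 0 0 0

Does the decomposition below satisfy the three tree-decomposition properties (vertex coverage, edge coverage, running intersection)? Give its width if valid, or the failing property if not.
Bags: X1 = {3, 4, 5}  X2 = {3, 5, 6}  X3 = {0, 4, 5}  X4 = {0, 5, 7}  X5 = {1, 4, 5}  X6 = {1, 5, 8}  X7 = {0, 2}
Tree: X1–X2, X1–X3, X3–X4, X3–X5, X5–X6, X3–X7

No — edge (5,2) lies in no bag.

A tree decomposition must satisfy three properties: every vertex lies in some bag; for every edge, both endpoints lie together in some bag; and for every vertex, the bags containing it form a connected subtree. Here edge (5,2) lies in no bag, so the decomposition is invalid.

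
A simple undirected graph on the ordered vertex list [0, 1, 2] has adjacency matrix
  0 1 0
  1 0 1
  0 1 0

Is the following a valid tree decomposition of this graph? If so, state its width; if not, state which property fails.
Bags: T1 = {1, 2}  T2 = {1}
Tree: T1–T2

A tree decomposition must satisfy three properties: every vertex lies in some bag; for every edge, both endpoints lie together in some bag; and for every vertex, the bags containing it form a connected subtree. Here vertex 0 appears in no bag, so the decomposition is invalid.

No — vertex 0 appears in no bag.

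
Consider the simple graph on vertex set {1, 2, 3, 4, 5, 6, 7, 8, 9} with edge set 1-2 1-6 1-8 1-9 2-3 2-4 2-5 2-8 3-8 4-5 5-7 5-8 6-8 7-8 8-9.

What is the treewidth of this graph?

2

A width-2 tree decomposition is:
Bags: B1 = {1, 2, 8}  B2 = {2, 5, 8}  B3 = {2, 3, 8}  B4 = {1, 8, 9}  B5 = {5, 7, 8}  B6 = {2, 4, 5}  B7 = {1, 6, 8}
Tree: B1–B2, B2–B3, B1–B4, B2–B5, B2–B6, B1–B7
The largest bag has 3 vertices, giving width 2; this decomposition certifies tw(G) ≤ 2. On the other hand G contains the 3-clique {1, 8, 9}. A clique must lie in a single bag of any decomposition, so no decomposition can have width below 2. Therefore the treewidth is 2.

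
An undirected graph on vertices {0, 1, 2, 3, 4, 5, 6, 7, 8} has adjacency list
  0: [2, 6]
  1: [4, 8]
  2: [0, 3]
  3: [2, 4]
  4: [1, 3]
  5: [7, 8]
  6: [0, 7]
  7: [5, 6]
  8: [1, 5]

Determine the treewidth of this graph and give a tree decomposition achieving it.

Each bag holds 3 vertices, so the decomposition has width 2, which upper-bounds the treewidth. For the lower bound, G contains the cycle 3–4–1–8–5–7–6–0–2–3, so G is not a forest; only forests have treewidth ≤ 1, hence tw(G) ≥ 2. Therefore the treewidth is 2.

Treewidth 2.
One such decomposition:
Bags: B1 = {1, 3, 4}  B2 = {1, 3, 8}  B3 = {3, 5, 8}  B4 = {3, 5, 7}  B5 = {3, 6, 7}  B6 = {0, 3, 6}  B7 = {0, 2, 3}
Tree: B1–B2, B2–B3, B3–B4, B4–B5, B5–B6, B6–B7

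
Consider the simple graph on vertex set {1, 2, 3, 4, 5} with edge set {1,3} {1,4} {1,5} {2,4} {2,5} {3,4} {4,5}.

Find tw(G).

2

A width-2 tree decomposition is:
Bags: B1 = {1, 4, 5}  B2 = {2, 4, 5}  B3 = {1, 3, 4}
Tree: B1–B2, B1–B3
Every bag has size at most 3, so the width is 3 − 1 = 2 and tw(G) ≤ 2. For the lower bound, the 3 vertices {1, 3, 4} are pairwise adjacent, and any tree decomposition puts a clique entirely inside one bag — forcing width ≥ 2. Therefore the treewidth is 2.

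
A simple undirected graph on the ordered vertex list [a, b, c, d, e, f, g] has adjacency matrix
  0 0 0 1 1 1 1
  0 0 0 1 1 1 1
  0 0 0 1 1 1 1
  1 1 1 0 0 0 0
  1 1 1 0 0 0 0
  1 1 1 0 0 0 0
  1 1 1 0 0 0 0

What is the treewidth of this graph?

3

A width-3 tree decomposition is:
Bags: B1 = {a, b, c, g}  B2 = {a, b, c, d}  B3 = {a, b, c, e}  B4 = {a, b, c, f}
Tree: B1–B2, B2–B3, B3–B4
Every bag has size at most 4, so the width is 4 − 1 = 3 and tw(G) ≤ 3. For the lower bound: the 4 vertex sets {c,g}, {b,d}, {a}, {e} are disjoint, each induces a connected subgraph, and every pair is joined by at least one edge of G. Contracting each set to a single vertex therefore yields K_{4} as a minor, and since treewidth is minor-monotone, tw(G) ≥ tw(K_{4}) = 3. The upper and lower bounds meet at 3, so that is the treewidth.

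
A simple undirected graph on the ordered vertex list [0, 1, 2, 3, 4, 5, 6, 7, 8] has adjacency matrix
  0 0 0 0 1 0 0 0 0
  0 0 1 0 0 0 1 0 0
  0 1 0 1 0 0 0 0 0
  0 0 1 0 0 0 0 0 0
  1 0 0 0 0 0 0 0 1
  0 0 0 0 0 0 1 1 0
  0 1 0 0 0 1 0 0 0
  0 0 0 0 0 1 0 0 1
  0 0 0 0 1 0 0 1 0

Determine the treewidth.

A width-1 tree decomposition is:
Bags: B1 = {0, 4}  B2 = {4, 8}  B3 = {7, 8}  B4 = {5, 7}  B5 = {5, 6}  B6 = {1, 6}  B7 = {1, 2}  B8 = {2, 3}
Tree: B1–B2, B2–B3, B3–B4, B4–B5, B5–B6, B6–B7, B7–B8
Each bag holds 2 vertices, so the decomposition has width 1, which upper-bounds the treewidth. Since G has at least one edge (e.g. 0–4), it is not an edgeless graph, so tw(G) ≥ 1. Hence tw(G) = 1 exactly.

1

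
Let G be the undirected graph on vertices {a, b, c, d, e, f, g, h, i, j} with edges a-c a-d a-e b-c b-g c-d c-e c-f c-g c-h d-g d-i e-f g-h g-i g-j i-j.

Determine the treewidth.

2

A width-2 tree decomposition is:
Bags: B1 = {a, c, d}  B2 = {a, c, e}  B3 = {c, d, g}  B4 = {c, g, h}  B5 = {d, g, i}  B6 = {b, c, g}  B7 = {c, e, f}  B8 = {g, i, j}
Tree: B1–B2, B1–B3, B3–B4, B3–B5, B4–B6, B2–B7, B5–B8
The largest bag has 3 vertices, giving width 2; this decomposition certifies tw(G) ≤ 2. Conversely, {g, i, j} is a clique of size 3, and the vertices of any clique must share a bag in every tree decomposition; so some bag has ≥ 3 vertices and tw(G) ≥ 2. Hence tw(G) = 2 exactly.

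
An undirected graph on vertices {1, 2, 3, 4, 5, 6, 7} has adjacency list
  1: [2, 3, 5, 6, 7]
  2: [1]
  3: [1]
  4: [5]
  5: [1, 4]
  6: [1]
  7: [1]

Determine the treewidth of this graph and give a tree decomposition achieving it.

Treewidth 1.
Bags: B1 = {1, 6}  B2 = {1, 5}  B3 = {1, 3}  B4 = {1, 2}  B5 = {4, 5}  B6 = {1, 7}
Tree: B1–B2, B2–B3, B2–B4, B2–B5, B1–B6

The largest bag has 2 vertices, giving width 1; this decomposition certifies tw(G) ≤ 1. Any graph with an edge has treewidth ≥ 1, and G has the edge 6–1. The upper and lower bounds meet at 1, so that is the treewidth.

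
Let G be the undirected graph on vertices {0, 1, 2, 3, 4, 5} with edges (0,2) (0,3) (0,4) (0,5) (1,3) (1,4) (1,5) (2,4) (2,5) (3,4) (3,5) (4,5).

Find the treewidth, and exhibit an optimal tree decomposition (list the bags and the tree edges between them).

Treewidth 3.
One such decomposition:
Bags: B1 = {0, 2, 4, 5}  B2 = {0, 3, 4, 5}  B3 = {1, 3, 4, 5}
Tree: B1–B2, B2–B3

Every bag has size at most 4, so the width is 4 − 1 = 3 and tw(G) ≤ 3. For the lower bound, the 4 vertices {0, 2, 4, 5} are pairwise adjacent, and any tree decomposition puts a clique entirely inside one bag — forcing width ≥ 3. Combining the bounds, tw(G) = 3.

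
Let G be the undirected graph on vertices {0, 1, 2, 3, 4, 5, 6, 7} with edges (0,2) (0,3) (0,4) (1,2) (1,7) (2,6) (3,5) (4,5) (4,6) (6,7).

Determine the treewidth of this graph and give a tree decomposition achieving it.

Treewidth 2.
One optimal decomposition is:
Bags: B1 = {3, 4, 5}  B2 = {0, 3, 4}  B3 = {0, 4, 6}  B4 = {0, 2, 6}  B5 = {2, 6, 7}  B6 = {1, 2, 7}
Tree: B1–B2, B2–B3, B3–B4, B4–B5, B5–B6

The largest bag has 3 vertices, giving width 2; this decomposition certifies tw(G) ≤ 2. Since 5–3–0–4–5 is a cycle in G, G is not acyclic. Forests are exactly the graphs of treewidth ≤ 1, so tw(G) ≥ 2. The upper and lower bounds meet at 2, so that is the treewidth.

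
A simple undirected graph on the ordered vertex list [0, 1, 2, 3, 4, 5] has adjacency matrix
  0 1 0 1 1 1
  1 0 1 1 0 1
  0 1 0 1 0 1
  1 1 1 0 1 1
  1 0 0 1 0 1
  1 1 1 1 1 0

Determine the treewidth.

A width-3 tree decomposition is:
Bags: B1 = {0, 1, 3, 5}  B2 = {1, 2, 3, 5}  B3 = {0, 3, 4, 5}
Tree: B1–B2, B1–B3
Each bag holds 4 vertices, so the decomposition has width 3, which upper-bounds the treewidth. Conversely, {0, 1, 3, 5} is a clique of size 4, and the vertices of any clique must share a bag in every tree decomposition; so some bag has ≥ 4 vertices and tw(G) ≥ 3. The upper and lower bounds meet at 3, so that is the treewidth.

3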